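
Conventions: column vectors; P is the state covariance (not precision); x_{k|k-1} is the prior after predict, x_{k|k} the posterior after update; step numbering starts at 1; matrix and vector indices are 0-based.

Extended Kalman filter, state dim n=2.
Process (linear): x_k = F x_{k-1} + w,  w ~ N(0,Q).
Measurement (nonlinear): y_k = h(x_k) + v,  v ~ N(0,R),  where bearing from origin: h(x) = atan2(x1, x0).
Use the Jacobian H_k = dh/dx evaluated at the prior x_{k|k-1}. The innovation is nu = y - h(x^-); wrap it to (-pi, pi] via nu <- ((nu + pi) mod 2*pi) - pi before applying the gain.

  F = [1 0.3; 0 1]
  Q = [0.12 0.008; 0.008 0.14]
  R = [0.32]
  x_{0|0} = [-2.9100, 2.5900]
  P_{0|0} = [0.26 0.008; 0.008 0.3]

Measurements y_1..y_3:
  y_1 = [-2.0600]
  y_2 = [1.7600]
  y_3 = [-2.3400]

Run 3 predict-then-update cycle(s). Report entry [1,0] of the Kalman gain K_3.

K[1,0] = -0.4355

step 1: x^-=[-2.1330, 2.5900]  P^-=[0.4118 0.1060; 0.1060 0.4400]  H_jac=[-0.2301 -0.1895]  S=[0.3668]  K=[-0.3130; -0.2937]  nu=[1.9635]  x^+=[-2.7476, 2.0133]  P^+=[0.3759 0.0723; 0.0723 0.4083]
step 2: x^-=[-2.1436, 2.0133]  P^-=[0.5760 0.2028; 0.2028 0.5483]  H_jac=[-0.2328 -0.2479]  S=[0.4083]  K=[-0.4515; -0.4485]  nu=[-0.6275]  x^+=[-1.8603, 2.2947]  P^+=[0.4927 0.1201; 0.1201 0.4662]
step 3: x^-=[-1.1719, 2.2947]  P^-=[0.7268 0.2680; 0.2680 0.6062]  H_jac=[-0.3456 -0.1765]  S=[0.4584]  K=[-0.6512; -0.4355]  nu=[1.9002]  x^+=[-2.4092, 1.4672]  P^+=[0.5324 0.1380; 0.1380 0.5193]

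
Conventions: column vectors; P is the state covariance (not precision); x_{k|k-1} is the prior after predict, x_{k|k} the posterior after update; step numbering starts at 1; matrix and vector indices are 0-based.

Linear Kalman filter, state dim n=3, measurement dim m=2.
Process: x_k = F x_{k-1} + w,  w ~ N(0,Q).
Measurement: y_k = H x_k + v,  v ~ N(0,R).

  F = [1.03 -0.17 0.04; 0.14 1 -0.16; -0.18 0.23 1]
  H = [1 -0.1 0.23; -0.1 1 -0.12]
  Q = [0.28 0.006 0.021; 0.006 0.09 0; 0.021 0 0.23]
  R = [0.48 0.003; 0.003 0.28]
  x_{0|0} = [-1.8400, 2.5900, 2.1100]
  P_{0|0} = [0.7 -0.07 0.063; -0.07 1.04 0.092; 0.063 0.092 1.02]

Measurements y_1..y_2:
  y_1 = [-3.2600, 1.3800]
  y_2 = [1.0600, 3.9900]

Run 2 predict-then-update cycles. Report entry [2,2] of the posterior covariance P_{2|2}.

P_post[2,2] = 1.6179

step 1: x^-=[-2.2511, 1.9948, 3.0369]  P^-=[1.0828 -0.1507 -0.0777; -0.1507 1.1180 0.1680; -0.0777 0.1680 1.3531]  S=[1.6322 -0.3548; -0.3548 1.4162]  K=[0.6593 -0.0111; 0.0356 0.7947; 0.1426 0.0452]  nu=[-1.5079, -0.4755]  x^+=[-3.2399, 1.5632, 2.8004]  P^+=[0.3680 0.0092 -0.2204; 0.0092 0.2415 0.1496; -0.2204 0.1496 1.3216]
step 2: x^-=[-3.4909, 0.6615, 3.7432]  P^-=[0.6561 0.0640 -0.2509; 0.0640 0.3371 -0.0596; -0.2509 -0.0596 1.7238]  S=[1.1052 -0.0578; -0.0578 0.6440]  K=[0.5405 0.0928; 0.0426 0.5285; 0.1181 -0.3642]  nu=[3.7561, 3.4286]  x^+=[-1.1426, 2.6337, 2.9378]  P^+=[0.3335 0.0237 -0.3104; 0.0237 0.1579 0.0615; -0.3104 0.0615 1.6179]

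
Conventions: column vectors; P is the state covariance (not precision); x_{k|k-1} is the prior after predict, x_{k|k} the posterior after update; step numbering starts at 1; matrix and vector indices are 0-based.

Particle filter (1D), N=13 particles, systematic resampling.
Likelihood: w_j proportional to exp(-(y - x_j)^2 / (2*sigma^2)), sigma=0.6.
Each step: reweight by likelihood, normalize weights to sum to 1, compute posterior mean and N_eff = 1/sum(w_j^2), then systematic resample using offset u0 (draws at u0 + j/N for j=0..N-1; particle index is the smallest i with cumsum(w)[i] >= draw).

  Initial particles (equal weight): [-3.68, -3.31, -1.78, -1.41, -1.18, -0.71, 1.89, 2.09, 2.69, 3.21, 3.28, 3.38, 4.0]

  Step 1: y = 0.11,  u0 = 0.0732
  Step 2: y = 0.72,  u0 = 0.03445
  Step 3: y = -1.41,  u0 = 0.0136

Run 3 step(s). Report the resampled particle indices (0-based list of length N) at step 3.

resampled_idx = [0, 0, 1, 2, 3, 4, 5, 6, 6, 7, 8, 9, 10]

step 1: w=[0.0000, 0.0000, 0.0126, 0.0726, 0.1782, 0.7066, 0.0221, 0.0078, 0.0002, 0.0000, 0.0000, 0.0000, 0.0000]  mean=-0.7784  Neff=1.8623  idx=[3, 4, 4, 5, 5, 5, 5, 5, 5, 5, 5, 5, 7]
step 2: w=[0.0030, 0.0108, 0.0108, 0.0950, 0.0950, 0.0950, 0.0950, 0.0950, 0.0950, 0.0950, 0.0950, 0.0950, 0.1200]  mean=-0.3862  Neff=10.4228  idx=[3, 3, 4, 5, 6, 7, 7, 8, 9, 10, 11, 12, 12]
step 3: w=[0.0909, 0.0909, 0.0909, 0.0909, 0.0909, 0.0909, 0.0909, 0.0909, 0.0909, 0.0909, 0.0909, 0.0000, 0.0000]  mean=-0.7100  Neff=11.0000  idx=[0, 0, 1, 2, 3, 4, 5, 6, 6, 7, 8, 9, 10]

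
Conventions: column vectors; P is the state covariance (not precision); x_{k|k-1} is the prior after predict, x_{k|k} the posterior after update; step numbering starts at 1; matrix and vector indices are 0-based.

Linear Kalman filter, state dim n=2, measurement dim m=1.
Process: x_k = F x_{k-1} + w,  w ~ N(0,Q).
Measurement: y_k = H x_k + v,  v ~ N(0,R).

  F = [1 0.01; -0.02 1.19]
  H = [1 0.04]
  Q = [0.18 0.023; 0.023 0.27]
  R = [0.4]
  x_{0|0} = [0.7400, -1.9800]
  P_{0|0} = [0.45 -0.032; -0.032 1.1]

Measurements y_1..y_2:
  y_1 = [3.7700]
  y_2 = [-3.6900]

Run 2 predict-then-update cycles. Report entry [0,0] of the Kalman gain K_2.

step 1: x^-=[0.7202, -2.3710]  P^-=[0.6295 -0.0110; -0.0110 1.8294]  S=[1.0315]  K=[0.6098; 0.0603]  nu=[3.1446]  x^+=[2.6378, -2.1814]  P^+=[0.2459 -0.0489; -0.0489 1.8257]
step 2: x^-=[2.6160, -2.6486]  P^-=[0.4251 -0.0184; -0.0184 2.8577]  S=[0.8282]  K=[0.5124; 0.1158]  nu=[-6.2001]  x^+=[-0.5608, -3.3668]  P^+=[0.2077 -0.0675; -0.0675 2.8466]

K[0,0] = 0.5124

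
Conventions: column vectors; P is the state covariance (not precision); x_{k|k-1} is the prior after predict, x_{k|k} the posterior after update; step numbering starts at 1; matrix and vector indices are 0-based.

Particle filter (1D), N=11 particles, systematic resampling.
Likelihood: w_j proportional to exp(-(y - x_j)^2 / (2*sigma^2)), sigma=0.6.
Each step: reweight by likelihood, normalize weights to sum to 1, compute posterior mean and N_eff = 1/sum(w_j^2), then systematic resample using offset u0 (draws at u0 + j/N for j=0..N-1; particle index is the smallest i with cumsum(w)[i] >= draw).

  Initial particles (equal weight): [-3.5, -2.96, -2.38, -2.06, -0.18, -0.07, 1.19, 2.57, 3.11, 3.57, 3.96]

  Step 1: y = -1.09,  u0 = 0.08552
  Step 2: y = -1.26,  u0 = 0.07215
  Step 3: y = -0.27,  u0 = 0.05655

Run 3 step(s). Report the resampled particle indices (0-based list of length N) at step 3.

resampled_idx = [6, 6, 7, 7, 8, 8, 8, 9, 9, 10, 10]

step 1: w=[0.0003, 0.0084, 0.1065, 0.2908, 0.3401, 0.2532, 0.0008, 0.0000, 0.0000, 0.0000, 0.0000]  mean=-0.9563  Neff=3.6270  idx=[2, 3, 3, 3, 4, 4, 4, 4, 5, 5, 5]
step 2: w=[0.0668, 0.1569, 0.1569, 0.1569, 0.0755, 0.0755, 0.0755, 0.0755, 0.0534, 0.0534, 0.0534]  mean=-1.1945  Neff=9.1135  idx=[1, 1, 2, 2, 3, 3, 5, 6, 7, 8, 10]
step 3: w=[0.0024, 0.0024, 0.0024, 0.0024, 0.0024, 0.0024, 0.2006, 0.2006, 0.2006, 0.1919, 0.1919]  mean=-0.1645  Neff=5.1420  idx=[6, 6, 7, 7, 8, 8, 8, 9, 9, 10, 10]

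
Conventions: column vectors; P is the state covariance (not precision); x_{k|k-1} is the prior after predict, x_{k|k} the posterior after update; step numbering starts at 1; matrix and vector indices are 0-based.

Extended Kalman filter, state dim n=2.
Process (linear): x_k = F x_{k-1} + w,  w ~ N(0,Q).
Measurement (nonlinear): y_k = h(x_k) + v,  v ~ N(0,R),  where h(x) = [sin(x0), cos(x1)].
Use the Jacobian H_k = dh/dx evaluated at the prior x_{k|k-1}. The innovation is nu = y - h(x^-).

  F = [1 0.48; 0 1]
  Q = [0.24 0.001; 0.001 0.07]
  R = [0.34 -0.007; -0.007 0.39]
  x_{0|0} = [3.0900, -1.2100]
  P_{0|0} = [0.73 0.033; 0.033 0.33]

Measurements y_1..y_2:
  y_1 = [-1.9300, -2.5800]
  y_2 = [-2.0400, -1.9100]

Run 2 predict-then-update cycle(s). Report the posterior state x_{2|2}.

x_post = [4.4475, -2.6192]

step 1: x^-=[2.5092, -1.2100]  P^-=[1.0777 0.1924; 0.1924 0.4000]  H_jac=[-0.8066 0.0000; 0.0000 0.9356]  S=[1.0412 -0.1522; -0.1522 0.7402]  K=[-0.8241 0.0737; -0.0775 0.4897]  nu=[-2.5211, -2.9330]  x^+=[4.3706, -2.4510]  P^+=[0.3480 0.0369; 0.0369 0.2047]
step 2: x^-=[3.1941, -2.4510]  P^-=[0.6706 0.1362; 0.1362 0.2747]  H_jac=[-0.9986 0.0000; 0.0000 0.6370]  S=[1.0088 -0.0936; -0.0936 0.5015]  K=[-0.6592 0.0499; -0.1042 0.3295]  nu=[-1.9875, -1.1391]  x^+=[4.4475, -2.6192]  P^+=[0.2248 0.0378; 0.0378 0.2029]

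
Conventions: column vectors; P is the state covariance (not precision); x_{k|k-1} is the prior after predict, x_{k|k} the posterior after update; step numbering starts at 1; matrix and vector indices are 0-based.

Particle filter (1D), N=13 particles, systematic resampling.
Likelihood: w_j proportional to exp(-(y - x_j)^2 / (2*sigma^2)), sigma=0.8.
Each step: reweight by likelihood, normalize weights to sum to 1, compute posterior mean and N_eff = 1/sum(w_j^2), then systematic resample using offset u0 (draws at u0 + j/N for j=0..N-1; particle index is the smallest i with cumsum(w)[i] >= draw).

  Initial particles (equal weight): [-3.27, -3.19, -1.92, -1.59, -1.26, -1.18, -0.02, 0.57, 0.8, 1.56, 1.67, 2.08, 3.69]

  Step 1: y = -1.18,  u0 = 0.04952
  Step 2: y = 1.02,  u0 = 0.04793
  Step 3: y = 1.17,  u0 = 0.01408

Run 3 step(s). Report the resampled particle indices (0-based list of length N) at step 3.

resampled_idx = [1, 2, 4, 5, 6, 7, 7, 8, 9, 10, 10, 11, 12]

step 1: w=[0.0081, 0.0104, 0.1593, 0.2143, 0.2432, 0.2444, 0.0854, 0.0223, 0.0114, 0.0007, 0.0004, 0.0001, 0.0000]  mean=-1.2789  Neff=5.0438  idx=[2, 2, 3, 3, 3, 4, 4, 4, 5, 5, 5, 6, 7]
step 2: w=[0.0008, 0.0008, 0.0034, 0.0034, 0.0034, 0.0121, 0.0121, 0.0121, 0.0160, 0.0160, 0.0160, 0.3024, 0.6011]  mean=0.2143  Neff=2.2027  idx=[7, 11, 11, 11, 11, 12, 12, 12, 12, 12, 12, 12, 12]
step 3: w=[0.0013, 0.0449, 0.0449, 0.0449, 0.0449, 0.1024, 0.1024, 0.1024, 0.1024, 0.1024, 0.1024, 0.1024, 0.1024]  mean=0.4616  Neff=10.8772  idx=[1, 2, 4, 5, 6, 7, 7, 8, 9, 10, 10, 11, 12]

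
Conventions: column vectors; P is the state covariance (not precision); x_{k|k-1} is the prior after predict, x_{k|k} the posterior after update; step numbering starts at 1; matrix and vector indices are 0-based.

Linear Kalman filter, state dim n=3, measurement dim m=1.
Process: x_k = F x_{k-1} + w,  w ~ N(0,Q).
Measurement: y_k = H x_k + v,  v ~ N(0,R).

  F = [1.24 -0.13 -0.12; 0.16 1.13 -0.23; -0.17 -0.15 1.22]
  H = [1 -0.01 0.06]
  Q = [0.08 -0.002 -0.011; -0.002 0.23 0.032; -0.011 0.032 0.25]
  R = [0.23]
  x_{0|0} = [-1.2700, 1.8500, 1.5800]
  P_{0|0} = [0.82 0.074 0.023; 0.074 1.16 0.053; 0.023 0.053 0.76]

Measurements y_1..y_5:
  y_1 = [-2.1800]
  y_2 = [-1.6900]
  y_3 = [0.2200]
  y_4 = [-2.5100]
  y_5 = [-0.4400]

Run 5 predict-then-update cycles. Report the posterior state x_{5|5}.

step 1: x^-=[-2.0049, 1.5239, 1.8660]  P^-=[1.3423 0.1008 -0.2568; 0.1008 1.7699 -0.3359; -0.2568 -0.3359 1.4058]  S=[1.5451]  K=[0.8581; 0.0407; -0.1094]  nu=[-0.2718]  x^+=[-2.2382, 1.5128, 1.8957]  P^+=[0.2045 0.0468 -0.1117; 0.0468 1.7674 -0.3290; -0.1117 -0.3290 1.3873]
step 2: x^-=[-3.1995, 0.9154, 2.4664]  P^-=[0.4522 -0.0494 -0.3554; -0.0494 2.7615 -1.1636; -0.3554 -1.1636 2.5297]  S=[0.6514]  K=[0.6623; -0.2254; -0.2948]  nu=[1.3706]  x^+=[-2.2917, 0.6064, 2.0623]  P^+=[0.1665 0.0479 -0.2283; 0.0479 2.7284 -1.2069; -0.2283 -1.2069 2.4731]
step 3: x^-=[-3.1680, -0.1558, 2.8147]  P^-=[0.4326 -0.0384 -0.5431; -0.0384 4.5104 -2.8982; -0.5431 -2.8982 4.5360]  S=[0.6184]  K=[0.6474; -0.4162; -0.3912]  nu=[3.2175]  x^+=[-1.0849, -1.4950, 1.5560]  P^+=[0.1734 0.1282 -0.3864; 0.1282 4.4033 -2.9989; -0.3864 -2.9989 4.4413]
step 4: x^-=[-1.3377, -2.2208, 2.3070]  P^-=[0.4650 0.1198 -0.8038; 0.1198 7.7256 -6.3213; -0.8038 -6.3213 8.2290]  S=[0.6342]  K=[0.6554; -0.5310; -0.3892]  nu=[-1.3330]  x^+=[-2.2112, -1.5129, 2.8258]  P^+=[0.1927 0.3405 -0.6420; 0.3405 7.5468 -6.4524; -0.6420 -6.4524 8.1329]
step 5: x^-=[-2.8844, -2.7133, 4.0503]  P^-=[0.5009 0.4995 -1.2280; 0.4995 13.8259 -12.8764; -1.2280 -12.8764 15.1757]  S=[0.6450]  K=[0.6546; -0.6377; -0.2926]  nu=[2.1742]  x^+=[-1.4612, -4.0999, 3.4141]  P^+=[0.2245 0.7688 -1.1045; 0.7688 13.5636 -12.9967; -1.1045 -12.9967 15.1204]

x_post = [-1.4612, -4.0999, 3.4141]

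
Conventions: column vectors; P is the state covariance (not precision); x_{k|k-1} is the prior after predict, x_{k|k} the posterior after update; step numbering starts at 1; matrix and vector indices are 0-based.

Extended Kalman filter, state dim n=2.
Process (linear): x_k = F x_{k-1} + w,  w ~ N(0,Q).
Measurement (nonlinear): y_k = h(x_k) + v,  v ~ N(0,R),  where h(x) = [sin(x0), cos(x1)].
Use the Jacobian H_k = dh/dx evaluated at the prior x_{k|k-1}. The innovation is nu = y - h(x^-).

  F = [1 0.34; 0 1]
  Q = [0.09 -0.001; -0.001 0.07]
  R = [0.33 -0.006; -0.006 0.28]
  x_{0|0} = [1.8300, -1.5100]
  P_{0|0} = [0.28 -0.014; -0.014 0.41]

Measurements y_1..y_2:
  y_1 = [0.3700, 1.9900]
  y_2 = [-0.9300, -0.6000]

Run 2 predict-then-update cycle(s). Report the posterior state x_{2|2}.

step 1: x^-=[1.3166, -1.5100]  P^-=[0.4079 0.1244; 0.1244 0.4800]  H_jac=[0.2515 0.0000; 0.0000 0.9982]  S=[0.3558 0.0252; 0.0252 0.7582]  K=[0.2773 0.1545; 0.0432 0.6304]  nu=[-0.5979, 1.9292]  x^+=[1.4489, -0.3196]  P^+=[0.3602 0.0417; 0.0417 0.1766]
step 2: x^-=[1.3403, -0.3196]  P^-=[0.4990 0.1007; 0.1007 0.2466]  H_jac=[0.2285 0.0000; 0.0000 0.3141]  S=[0.3560 0.0012; 0.0012 0.3043]  K=[0.3198 0.1027; 0.0638 0.2543]  nu=[-1.9036, -1.5494]  x^+=[0.5723, -0.8349]  P^+=[0.4593 0.0854; 0.0854 0.2254]

x_post = [0.5723, -0.8349]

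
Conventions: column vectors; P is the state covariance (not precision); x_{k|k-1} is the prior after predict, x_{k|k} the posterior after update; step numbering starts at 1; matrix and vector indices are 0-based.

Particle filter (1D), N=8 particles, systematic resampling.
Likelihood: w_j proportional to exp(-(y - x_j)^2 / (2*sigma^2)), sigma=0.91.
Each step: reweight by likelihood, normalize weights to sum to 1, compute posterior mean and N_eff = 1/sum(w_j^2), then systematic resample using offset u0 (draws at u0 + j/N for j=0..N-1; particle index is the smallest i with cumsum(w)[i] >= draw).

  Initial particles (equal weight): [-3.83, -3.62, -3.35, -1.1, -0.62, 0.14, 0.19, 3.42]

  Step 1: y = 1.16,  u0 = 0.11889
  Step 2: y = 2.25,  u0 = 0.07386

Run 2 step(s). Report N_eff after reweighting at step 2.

step 1: w=[0.0000, 0.0000, 0.0000, 0.0342, 0.1102, 0.3984, 0.4230, 0.0342]  mean=0.1471  Neff=2.8397  idx=[4, 5, 5, 5, 6, 6, 6, 7]
step 2: w=[0.0079, 0.0773, 0.0773, 0.0773, 0.0877, 0.0877, 0.0877, 0.4973]  mean=1.7783  Neff=3.4682  idx=[1, 3, 4, 6, 7, 7, 7, 7]

N_eff = 3.4682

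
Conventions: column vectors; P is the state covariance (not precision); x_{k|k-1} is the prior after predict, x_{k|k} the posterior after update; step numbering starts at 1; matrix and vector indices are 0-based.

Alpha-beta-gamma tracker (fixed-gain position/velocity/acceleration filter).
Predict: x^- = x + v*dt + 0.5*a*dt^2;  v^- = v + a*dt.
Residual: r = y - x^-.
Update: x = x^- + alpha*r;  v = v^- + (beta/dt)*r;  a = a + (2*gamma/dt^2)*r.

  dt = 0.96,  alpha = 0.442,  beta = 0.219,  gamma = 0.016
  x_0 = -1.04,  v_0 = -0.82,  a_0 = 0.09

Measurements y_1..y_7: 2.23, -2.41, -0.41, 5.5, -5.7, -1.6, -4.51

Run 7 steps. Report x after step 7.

x_post = -2.7703

step 1: x_pred=-1.7857  r=4.0157  x^+=-0.0108  v^+=0.1825  a^+=0.2294
step 2: x_pred=0.2701  r=-2.6801  x^+=-0.9145  v^+=-0.2087  a^+=0.1364
step 3: x_pred=-1.0520  r=0.6420  x^+=-0.7682  v^+=0.0687  a^+=0.1587
step 4: x_pred=-0.6291  r=6.1291  x^+=2.0799  v^+=1.6192  a^+=0.3715
step 5: x_pred=3.8056  r=-9.5056  x^+=-0.3959  v^+=-0.1926  a^+=0.0414
step 6: x_pred=-0.5617  r=-1.0383  x^+=-1.0206  v^+=-0.3897  a^+=0.0054
step 7: x_pred=-1.3923  r=-3.1177  x^+=-2.7703  v^+=-1.0958  a^+=-0.1029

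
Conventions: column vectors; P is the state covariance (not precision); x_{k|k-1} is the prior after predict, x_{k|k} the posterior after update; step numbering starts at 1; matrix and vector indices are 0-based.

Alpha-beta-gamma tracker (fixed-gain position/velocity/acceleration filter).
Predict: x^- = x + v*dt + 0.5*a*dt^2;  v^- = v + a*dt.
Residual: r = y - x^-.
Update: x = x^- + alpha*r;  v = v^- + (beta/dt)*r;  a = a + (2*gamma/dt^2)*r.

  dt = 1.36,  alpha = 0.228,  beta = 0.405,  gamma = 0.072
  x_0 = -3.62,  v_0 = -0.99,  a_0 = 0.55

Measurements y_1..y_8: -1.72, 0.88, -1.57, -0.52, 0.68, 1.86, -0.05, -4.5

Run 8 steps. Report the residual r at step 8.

resid = -1.4811

step 1: x_pred=-4.4578  r=2.7378  x^+=-3.8336  v^+=0.5733  a^+=0.7631
step 2: x_pred=-2.3481  r=3.2281  x^+=-1.6121  v^+=2.5725  a^+=1.0145
step 3: x_pred=2.8247  r=-4.3947  x^+=1.8227  v^+=2.6435  a^+=0.6723
step 4: x_pred=6.0396  r=-6.5596  x^+=4.5440  v^+=1.6044  a^+=0.1616
step 5: x_pred=6.8755  r=-6.1955  x^+=5.4629  v^+=-0.0207  a^+=-0.3207
step 6: x_pred=5.1381  r=-3.2781  x^+=4.3907  v^+=-1.4331  a^+=-0.5759
step 7: x_pred=1.9091  r=-1.9591  x^+=1.4624  v^+=-2.7998  a^+=-0.7285
step 8: x_pred=-3.0189  r=-1.4811  x^+=-3.3566  v^+=-4.2315  a^+=-0.8438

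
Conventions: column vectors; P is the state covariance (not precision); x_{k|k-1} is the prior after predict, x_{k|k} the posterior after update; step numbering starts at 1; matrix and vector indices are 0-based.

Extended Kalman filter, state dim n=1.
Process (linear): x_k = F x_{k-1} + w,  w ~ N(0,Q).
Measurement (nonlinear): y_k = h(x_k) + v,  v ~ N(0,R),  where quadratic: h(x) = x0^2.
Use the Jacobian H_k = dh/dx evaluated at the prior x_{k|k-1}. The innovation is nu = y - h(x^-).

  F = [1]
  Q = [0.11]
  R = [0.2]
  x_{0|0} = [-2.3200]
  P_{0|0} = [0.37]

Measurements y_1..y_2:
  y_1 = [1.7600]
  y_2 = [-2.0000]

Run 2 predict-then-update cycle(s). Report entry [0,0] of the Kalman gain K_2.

K[0,0] = -0.2741

step 1: x^-=[-2.3200]  P^-=[0.4800]  H_jac=[-4.6400]  S=[10.5342]  K=[-0.2114]  nu=[-3.6224]  x^+=[-1.5541]  P^+=[0.0091]
step 2: x^-=[-1.5541]  P^-=[0.1191]  H_jac=[-3.1083]  S=[1.3508]  K=[-0.2741]  nu=[-4.4153]  x^+=[-0.3439]  P^+=[0.0176]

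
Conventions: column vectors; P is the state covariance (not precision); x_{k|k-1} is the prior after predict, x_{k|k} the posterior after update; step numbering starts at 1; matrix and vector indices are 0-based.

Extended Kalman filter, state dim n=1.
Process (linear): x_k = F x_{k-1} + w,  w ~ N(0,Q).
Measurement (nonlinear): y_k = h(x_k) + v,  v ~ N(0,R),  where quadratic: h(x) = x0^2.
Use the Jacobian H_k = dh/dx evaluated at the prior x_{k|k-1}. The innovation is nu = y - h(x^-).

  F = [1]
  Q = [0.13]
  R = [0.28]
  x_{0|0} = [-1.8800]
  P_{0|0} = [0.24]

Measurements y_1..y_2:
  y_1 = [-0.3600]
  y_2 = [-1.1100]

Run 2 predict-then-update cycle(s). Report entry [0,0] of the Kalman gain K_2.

K[0,0] = -0.3518

step 1: x^-=[-1.8800]  P^-=[0.3700]  H_jac=[-3.7600]  S=[5.5109]  K=[-0.2524]  nu=[-3.8944]  x^+=[-0.8969]  P^+=[0.0188]
step 2: x^-=[-0.8969]  P^-=[0.1488]  H_jac=[-1.7938]  S=[0.7588]  K=[-0.3518]  nu=[-1.9144]  x^+=[-0.2235]  P^+=[0.0549]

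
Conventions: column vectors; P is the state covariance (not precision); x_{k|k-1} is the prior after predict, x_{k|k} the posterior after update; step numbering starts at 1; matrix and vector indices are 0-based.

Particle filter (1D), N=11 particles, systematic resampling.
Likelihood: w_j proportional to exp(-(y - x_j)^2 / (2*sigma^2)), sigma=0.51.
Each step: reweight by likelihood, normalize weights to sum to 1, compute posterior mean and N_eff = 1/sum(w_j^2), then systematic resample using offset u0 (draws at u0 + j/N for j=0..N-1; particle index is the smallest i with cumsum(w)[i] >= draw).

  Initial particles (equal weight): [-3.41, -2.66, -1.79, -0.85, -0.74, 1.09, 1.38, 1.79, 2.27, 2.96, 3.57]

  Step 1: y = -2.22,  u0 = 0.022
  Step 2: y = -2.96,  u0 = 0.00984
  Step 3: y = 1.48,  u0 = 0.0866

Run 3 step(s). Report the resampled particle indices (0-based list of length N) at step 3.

step 1: w=[0.0439, 0.4602, 0.4679, 0.0181, 0.0099, 0.0000, 0.0000, 0.0000, 0.0000, 0.0000, 0.0000]  mean=-2.2340  Neff=2.3090  idx=[0, 1, 1, 1, 1, 1, 2, 2, 2, 2, 2]
step 2: w=[0.1292, 0.1604, 0.1604, 0.1604, 0.1604, 0.1604, 0.0137, 0.0137, 0.0137, 0.0137, 0.0137]  mean=-2.6972  Neff=6.8340  idx=[0, 0, 1, 1, 2, 3, 3, 4, 4, 5, 5]
step 3: w=[0.0000, 0.0000, 0.1111, 0.1111, 0.1111, 0.1111, 0.1111, 0.1111, 0.1111, 0.1111, 0.1111]  mean=-2.6600  Neff=9.0000  idx=[2, 3, 4, 5, 6, 6, 7, 8, 9, 10, 10]

resampled_idx = [2, 3, 4, 5, 6, 6, 7, 8, 9, 10, 10]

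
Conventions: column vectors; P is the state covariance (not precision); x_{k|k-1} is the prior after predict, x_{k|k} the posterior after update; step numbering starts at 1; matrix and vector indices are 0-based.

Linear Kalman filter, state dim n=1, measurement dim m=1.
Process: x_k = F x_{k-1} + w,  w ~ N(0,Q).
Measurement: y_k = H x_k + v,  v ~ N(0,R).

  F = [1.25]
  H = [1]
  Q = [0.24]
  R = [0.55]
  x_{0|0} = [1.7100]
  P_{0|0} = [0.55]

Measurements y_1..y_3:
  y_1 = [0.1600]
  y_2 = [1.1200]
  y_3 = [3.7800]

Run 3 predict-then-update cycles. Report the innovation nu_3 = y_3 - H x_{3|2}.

step 1: x^-=[2.1375]  P^-=[1.0994]  S=[1.6494]  K=[0.6665]  nu=[-1.9775]  x^+=[0.8194]  P^+=[0.3666]
step 2: x^-=[1.0243]  P^-=[0.8128]  S=[1.3628]  K=[0.5964]  nu=[0.0957]  x^+=[1.0814]  P^+=[0.3280]
step 3: x^-=[1.3517]  P^-=[0.7525]  S=[1.3025]  K=[0.5778]  nu=[2.4283]  x^+=[2.7547]  P^+=[0.3178]

innov = [2.4283]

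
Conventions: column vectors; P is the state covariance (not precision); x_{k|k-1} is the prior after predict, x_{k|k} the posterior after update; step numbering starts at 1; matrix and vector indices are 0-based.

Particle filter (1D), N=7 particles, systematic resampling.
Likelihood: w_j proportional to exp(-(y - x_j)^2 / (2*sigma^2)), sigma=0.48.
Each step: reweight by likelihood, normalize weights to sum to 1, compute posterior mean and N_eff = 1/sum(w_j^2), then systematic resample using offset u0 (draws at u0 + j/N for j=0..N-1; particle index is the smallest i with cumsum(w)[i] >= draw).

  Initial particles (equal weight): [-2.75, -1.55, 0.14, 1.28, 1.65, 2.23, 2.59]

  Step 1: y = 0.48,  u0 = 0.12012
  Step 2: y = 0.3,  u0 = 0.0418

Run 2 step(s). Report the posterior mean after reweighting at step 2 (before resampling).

step 1: w=[0.0000, 0.0001, 0.7203, 0.2308, 0.0475, 0.0012, 0.0001]  mean=0.4773  Neff=1.7409  idx=[2, 2, 2, 2, 2, 3, 4]
step 2: w=[0.1941, 0.1941, 0.1941, 0.1941, 0.1941, 0.0255, 0.0039]  mean=0.1750  Neff=5.2894  idx=[0, 0, 1, 2, 3, 3, 4]

post_mean = 0.1750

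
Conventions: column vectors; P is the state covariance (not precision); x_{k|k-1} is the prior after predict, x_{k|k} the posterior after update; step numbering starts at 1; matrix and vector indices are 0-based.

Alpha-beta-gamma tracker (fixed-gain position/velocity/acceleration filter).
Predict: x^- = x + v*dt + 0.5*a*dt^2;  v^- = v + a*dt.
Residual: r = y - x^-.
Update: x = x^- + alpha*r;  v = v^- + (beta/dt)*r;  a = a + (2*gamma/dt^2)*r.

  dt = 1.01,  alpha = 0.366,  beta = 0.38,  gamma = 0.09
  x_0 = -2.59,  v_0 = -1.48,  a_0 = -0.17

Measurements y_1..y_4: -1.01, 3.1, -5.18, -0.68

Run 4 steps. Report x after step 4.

x_post = 0.1940

step 1: x_pred=-4.1715  r=3.1615  x^+=-3.0144  v^+=-0.4622  a^+=0.3879
step 2: x_pred=-3.2834  r=6.3834  x^+=-0.9471  v^+=2.3312  a^+=1.5142
step 3: x_pred=2.1798  r=-7.3598  x^+=-0.5139  v^+=1.0916  a^+=0.2156
step 4: x_pred=0.6985  r=-1.3785  x^+=0.1940  v^+=0.7906  a^+=-0.0277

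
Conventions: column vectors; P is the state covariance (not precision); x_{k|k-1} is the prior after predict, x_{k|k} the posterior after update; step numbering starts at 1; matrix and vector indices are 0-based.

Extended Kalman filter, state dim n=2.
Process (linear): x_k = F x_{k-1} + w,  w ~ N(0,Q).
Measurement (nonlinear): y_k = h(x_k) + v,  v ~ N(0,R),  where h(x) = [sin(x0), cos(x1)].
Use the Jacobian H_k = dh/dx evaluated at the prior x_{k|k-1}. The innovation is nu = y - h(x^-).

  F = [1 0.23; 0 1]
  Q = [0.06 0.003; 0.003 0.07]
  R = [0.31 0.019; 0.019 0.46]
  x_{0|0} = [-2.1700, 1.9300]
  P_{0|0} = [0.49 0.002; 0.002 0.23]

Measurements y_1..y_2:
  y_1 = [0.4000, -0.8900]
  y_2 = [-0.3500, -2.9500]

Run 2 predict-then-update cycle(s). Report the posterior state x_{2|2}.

step 1: x^-=[-1.7261, 1.9300]  P^-=[0.5631 0.0579; 0.0579 0.3000]  H_jac=[-0.1547 0.0000; 0.0000 -0.9362]  S=[0.3235 0.0274; 0.0274 0.7229]  K=[-0.2638 -0.0650; 0.0052 -0.3887]  nu=[1.3880, -0.5385]  x^+=[-2.0572, 2.1465]  P^+=[0.5366 0.0373; 0.0373 0.1909]
step 2: x^-=[-1.5635, 2.1465]  P^-=[0.6238 0.0842; 0.0842 0.2609]  H_jac=[0.0073 0.0000; 0.0000 -0.8388]  S=[0.3100 0.0185; 0.0185 0.6435]  K=[0.0213 -0.1103; 0.0223 -0.3407]  nu=[0.6500, -2.4055]  x^+=[-1.2842, 2.9805]  P^+=[0.6160 0.0600; 0.0600 0.1863]

x_post = [-1.2842, 2.9805]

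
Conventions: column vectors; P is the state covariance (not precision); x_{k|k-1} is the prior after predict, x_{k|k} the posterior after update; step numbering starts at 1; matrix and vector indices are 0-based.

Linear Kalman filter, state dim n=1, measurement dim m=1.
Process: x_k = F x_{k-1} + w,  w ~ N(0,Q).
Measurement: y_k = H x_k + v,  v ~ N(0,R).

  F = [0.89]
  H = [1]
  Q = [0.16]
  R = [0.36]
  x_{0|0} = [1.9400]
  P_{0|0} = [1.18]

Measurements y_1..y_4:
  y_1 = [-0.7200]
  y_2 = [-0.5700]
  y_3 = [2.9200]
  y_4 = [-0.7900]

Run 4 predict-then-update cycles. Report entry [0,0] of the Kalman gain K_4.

step 1: x^-=[1.7266]  P^-=[1.0947]  S=[1.4547]  K=[0.7525]  nu=[-2.4466]  x^+=[-0.1145]  P^+=[0.2709]
step 2: x^-=[-0.1019]  P^-=[0.3746]  S=[0.7346]  K=[0.5099]  nu=[-0.4681]  x^+=[-0.3406]  P^+=[0.1836]
step 3: x^-=[-0.3031]  P^-=[0.3054]  S=[0.6654]  K=[0.4590]  nu=[3.2231]  x^+=[1.1762]  P^+=[0.1652]
step 4: x^-=[1.0468]  P^-=[0.2909]  S=[0.6509]  K=[0.4469]  nu=[-1.8368]  x^+=[0.2259]  P^+=[0.1609]

K[0,0] = 0.4469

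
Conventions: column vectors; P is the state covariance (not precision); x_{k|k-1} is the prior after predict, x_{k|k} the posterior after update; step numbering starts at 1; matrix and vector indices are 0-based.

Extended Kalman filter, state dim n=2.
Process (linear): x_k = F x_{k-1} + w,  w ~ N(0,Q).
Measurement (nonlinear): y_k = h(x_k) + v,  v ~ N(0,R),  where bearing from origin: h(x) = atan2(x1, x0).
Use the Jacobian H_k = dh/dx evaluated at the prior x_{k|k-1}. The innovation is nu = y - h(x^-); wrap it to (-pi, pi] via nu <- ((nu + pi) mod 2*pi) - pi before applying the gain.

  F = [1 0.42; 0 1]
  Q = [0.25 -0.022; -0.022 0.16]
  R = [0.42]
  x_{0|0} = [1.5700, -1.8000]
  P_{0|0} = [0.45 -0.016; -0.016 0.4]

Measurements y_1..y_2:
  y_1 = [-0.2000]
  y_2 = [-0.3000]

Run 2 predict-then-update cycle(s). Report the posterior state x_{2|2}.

x_post = [1.2983, -1.2305]

step 1: x^-=[0.8140, -1.8000]  P^-=[0.7571 0.1300; 0.1300 0.5600]  H_jac=[0.4612 0.2086]  S=[0.6304]  K=[0.5969; 0.2804]  nu=[0.9461]  x^+=[1.3787, -1.5347]  P^+=[0.5325 0.0245; 0.0245 0.5104]
step 2: x^-=[0.7342, -1.5347]  P^-=[0.8931 0.2169; 0.2169 0.6704]  H_jac=[0.5302 0.2536]  S=[0.7726]  K=[0.6842; 0.3690]  nu=[0.8246]  x^+=[1.2983, -1.2305]  P^+=[0.5315 0.0218; 0.0218 0.5653]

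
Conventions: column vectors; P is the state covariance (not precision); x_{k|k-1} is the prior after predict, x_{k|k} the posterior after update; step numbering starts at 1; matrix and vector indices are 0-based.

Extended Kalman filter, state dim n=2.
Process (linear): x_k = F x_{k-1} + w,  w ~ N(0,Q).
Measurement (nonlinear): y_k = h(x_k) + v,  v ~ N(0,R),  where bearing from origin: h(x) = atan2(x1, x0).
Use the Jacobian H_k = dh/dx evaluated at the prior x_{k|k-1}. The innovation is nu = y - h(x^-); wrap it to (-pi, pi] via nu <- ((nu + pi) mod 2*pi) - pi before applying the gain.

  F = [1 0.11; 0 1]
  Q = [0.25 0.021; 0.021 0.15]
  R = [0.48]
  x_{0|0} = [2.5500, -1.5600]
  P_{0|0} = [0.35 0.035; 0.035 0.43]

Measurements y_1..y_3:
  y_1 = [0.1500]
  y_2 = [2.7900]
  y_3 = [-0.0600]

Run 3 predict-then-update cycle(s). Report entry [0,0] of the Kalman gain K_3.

K[0,0] = 0.5834

step 1: x^-=[2.3784, -1.5600]  P^-=[0.6129 0.1033; 0.1033 0.5800]  H_jac=[0.1928 0.2940]  S=[0.5646]  K=[0.2631; 0.3373]  nu=[0.7305]  x^+=[2.5706, -1.3136]  P^+=[0.5738 0.0532; 0.0532 0.5158]
step 2: x^-=[2.4261, -1.3136]  P^-=[0.8418 0.1309; 0.1309 0.6658]  H_jac=[0.1726 0.3187]  S=[0.5871]  K=[0.3185; 0.3999]  nu=[-2.9969]  x^+=[1.4715, -2.5122]  P^+=[0.7822 0.0561; 0.0561 0.5719]
step 3: x^-=[1.1952, -2.5122]  P^-=[1.0515 0.1401; 0.1401 0.7219]  H_jac=[0.3246 0.1544]  S=[0.6220]  K=[0.5834; 0.2523]  nu=[1.0667]  x^+=[1.8176, -2.2431]  P^+=[0.8397 0.0485; 0.0485 0.6823]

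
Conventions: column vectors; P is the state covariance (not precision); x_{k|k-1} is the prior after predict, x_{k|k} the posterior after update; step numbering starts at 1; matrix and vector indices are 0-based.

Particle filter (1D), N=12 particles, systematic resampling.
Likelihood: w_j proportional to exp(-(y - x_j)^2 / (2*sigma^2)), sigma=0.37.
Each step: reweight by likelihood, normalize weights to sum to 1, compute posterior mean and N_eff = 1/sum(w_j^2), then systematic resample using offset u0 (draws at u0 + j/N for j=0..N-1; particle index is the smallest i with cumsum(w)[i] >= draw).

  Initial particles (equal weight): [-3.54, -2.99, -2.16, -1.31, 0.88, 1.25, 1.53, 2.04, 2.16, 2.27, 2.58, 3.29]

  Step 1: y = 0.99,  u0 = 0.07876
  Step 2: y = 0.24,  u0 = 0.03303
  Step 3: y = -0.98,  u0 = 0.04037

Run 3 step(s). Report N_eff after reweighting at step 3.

N_eff = 11.0079

step 1: w=[0.0000, 0.0000, 0.0000, 0.0000, 0.4535, 0.3703, 0.1634, 0.0085, 0.0032, 0.0012, 0.0000, 0.0000]  mean=1.1388  Neff=2.7063  idx=[4, 4, 4, 4, 4, 5, 5, 5, 5, 6, 6, 7]
step 2: w=[0.1835, 0.1835, 0.1835, 0.1835, 0.1835, 0.0197, 0.0197, 0.0197, 0.0197, 0.0019, 0.0019, 0.0000]  mean=0.9117  Neff=5.8874  idx=[0, 0, 1, 1, 1, 2, 2, 3, 3, 4, 4, 6]
step 3: w=[0.0909, 0.0909, 0.0909, 0.0909, 0.0909, 0.0909, 0.0909, 0.0909, 0.0909, 0.0909, 0.0909, 0.0004]  mean=0.8801  Neff=11.0079  idx=[0, 1, 2, 3, 4, 5, 5, 6, 7, 8, 9, 10]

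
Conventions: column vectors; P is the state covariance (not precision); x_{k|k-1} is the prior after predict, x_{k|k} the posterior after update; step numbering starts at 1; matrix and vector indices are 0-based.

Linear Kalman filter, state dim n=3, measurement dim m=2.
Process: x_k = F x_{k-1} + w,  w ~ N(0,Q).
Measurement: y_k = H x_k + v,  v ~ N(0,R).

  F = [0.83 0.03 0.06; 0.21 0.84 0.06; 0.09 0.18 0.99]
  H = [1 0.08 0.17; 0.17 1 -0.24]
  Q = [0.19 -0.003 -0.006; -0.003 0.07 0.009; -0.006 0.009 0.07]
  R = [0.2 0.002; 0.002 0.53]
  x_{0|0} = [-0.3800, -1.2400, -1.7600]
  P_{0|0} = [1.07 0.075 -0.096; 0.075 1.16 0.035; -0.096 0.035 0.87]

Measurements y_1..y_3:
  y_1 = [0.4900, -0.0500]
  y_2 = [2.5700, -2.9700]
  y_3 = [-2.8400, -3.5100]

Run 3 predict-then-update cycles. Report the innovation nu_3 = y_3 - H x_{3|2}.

step 1: x^-=[-0.4582, -1.2270, -1.9998]  P^-=[0.9256 0.2645 0.0653; 0.2645 0.9664 0.2738; 0.0653 0.2738 0.9667]  S=[1.2317 0.4928; 0.4928 1.5320]  K=[0.7708 0.0172; 0.0784 0.5920; 0.2185 -0.0358]  nu=[1.3863, 0.7749]  x^+=[0.6237, -0.6595, -1.7246]  P^+=[0.1803 -0.0511 -0.1295; -0.0511 0.3761 0.2228; -0.1295 0.2228 0.9137]
step 2: x^-=[0.3944, -0.5265, -1.7699]  P^-=[0.3032 0.0088 -0.0421; 0.0088 0.3478 0.2778; -0.0421 0.2778 1.0338]  S=[0.5299 0.0989; 0.0989 0.8192]  K=[0.5564 0.0188; 0.0960 0.3334; 0.2957 -0.0082]  nu=[2.5186, -2.9353]  x^+=[1.7406, -1.2633, -1.0012]  P^+=[0.1368 -0.0432 -0.1292; -0.0432 0.2455 0.2553; -0.1292 0.2553 0.9879]
step 3: x^-=[1.3467, -0.7557, -1.0619]  P^-=[0.2739 0.0055 -0.0389; 0.0055 0.2601 0.2900; -0.0389 0.2900 1.1138]  S=[0.5033 0.0814; 0.0814 0.7280]  K=[0.5278 0.0253; 0.1096 0.2507; 0.3478 -0.0168]  nu=[-3.9457, -3.2381]  x^+=[-0.8178, -1.9999, -2.3796]  P^+=[0.1310 -0.0393 -0.1310; -0.0393 0.2038 0.2669; -0.1310 0.2669 1.0537]

innov = [-3.9457, -3.2381]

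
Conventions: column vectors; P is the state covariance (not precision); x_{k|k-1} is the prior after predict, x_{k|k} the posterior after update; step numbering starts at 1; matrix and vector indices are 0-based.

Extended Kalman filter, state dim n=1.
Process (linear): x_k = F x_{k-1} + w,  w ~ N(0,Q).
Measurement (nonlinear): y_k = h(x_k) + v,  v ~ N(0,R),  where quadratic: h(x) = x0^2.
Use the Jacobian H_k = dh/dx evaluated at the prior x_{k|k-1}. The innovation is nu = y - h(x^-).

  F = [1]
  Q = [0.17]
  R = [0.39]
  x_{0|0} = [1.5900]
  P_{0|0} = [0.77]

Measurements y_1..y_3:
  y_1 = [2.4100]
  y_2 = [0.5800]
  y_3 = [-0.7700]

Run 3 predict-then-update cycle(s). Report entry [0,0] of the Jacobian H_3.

step 1: x^-=[1.5900]  P^-=[0.9400]  H_jac=[3.1800]  S=[9.8957]  K=[0.3021]  nu=[-0.1181]  x^+=[1.5543]  P^+=[0.0370]
step 2: x^-=[1.5543]  P^-=[0.2070]  H_jac=[3.1087]  S=[2.3908]  K=[0.2692]  nu=[-1.8359]  x^+=[1.0601]  P^+=[0.0338]
step 3: x^-=[1.0601]  P^-=[0.2038]  H_jac=[2.1202]  S=[1.3060]  K=[0.3308]  nu=[-1.8938]  x^+=[0.4336]  P^+=[0.0609]

H_jac[0,0] = 2.1202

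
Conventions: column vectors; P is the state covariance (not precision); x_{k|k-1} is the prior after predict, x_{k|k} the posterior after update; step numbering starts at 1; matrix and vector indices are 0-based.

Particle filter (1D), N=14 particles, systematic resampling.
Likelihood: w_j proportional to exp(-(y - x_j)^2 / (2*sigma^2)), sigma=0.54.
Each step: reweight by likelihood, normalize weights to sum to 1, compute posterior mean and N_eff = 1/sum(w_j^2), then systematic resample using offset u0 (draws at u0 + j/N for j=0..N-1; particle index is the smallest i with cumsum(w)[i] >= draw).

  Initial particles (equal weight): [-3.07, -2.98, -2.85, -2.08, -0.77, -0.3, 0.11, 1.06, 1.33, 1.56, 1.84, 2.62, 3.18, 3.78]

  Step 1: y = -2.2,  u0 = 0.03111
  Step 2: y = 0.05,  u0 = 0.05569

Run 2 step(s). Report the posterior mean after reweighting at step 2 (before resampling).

post_mean = -2.0806

step 1: w=[0.1290, 0.1664, 0.2288, 0.4607, 0.0142, 0.0010, 0.0001, 0.0000, 0.0000, 0.0000, 0.0000, 0.0000, 0.0000, 0.0000]  mean=-2.5132  Neff=3.2354  idx=[0, 0, 1, 1, 2, 2, 2, 3, 3, 3, 3, 3, 3, 3]
step 2: w=[0.0000, 0.0000, 0.0000, 0.0000, 0.0002, 0.0002, 0.0002, 0.1428, 0.1428, 0.1428, 0.1428, 0.1428, 0.1428, 0.1428]  mean=-2.0806  Neff=7.0098  idx=[7, 7, 8, 8, 9, 9, 10, 10, 11, 11, 12, 12, 13, 13]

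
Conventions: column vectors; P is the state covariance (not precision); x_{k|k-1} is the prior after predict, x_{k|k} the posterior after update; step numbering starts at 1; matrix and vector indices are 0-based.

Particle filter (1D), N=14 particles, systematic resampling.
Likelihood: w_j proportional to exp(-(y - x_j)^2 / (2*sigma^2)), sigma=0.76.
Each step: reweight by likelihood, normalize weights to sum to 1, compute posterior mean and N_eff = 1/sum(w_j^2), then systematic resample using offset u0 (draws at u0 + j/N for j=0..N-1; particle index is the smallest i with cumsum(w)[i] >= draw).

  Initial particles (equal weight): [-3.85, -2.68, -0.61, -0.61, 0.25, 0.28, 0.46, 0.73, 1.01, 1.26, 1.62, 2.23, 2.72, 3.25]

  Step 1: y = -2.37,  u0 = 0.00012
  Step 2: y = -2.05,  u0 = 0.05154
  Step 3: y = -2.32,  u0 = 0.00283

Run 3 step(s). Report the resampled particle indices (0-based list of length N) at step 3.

step 1: w=[0.1237, 0.7583, 0.0564, 0.0564, 0.0022, 0.0019, 0.0008, 0.0002, 0.0000, 0.0000, 0.0000, 0.0000, 0.0000, 0.0000]  mean=-2.5759  Neff=1.6758  idx=[0, 0, 1, 1, 1, 1, 1, 1, 1, 1, 1, 1, 1, 2]
step 2: w=[0.0075, 0.0075, 0.0877, 0.0877, 0.0877, 0.0877, 0.0877, 0.0877, 0.0877, 0.0877, 0.0877, 0.0877, 0.0877, 0.0205]  mean=-2.6550  Neff=11.7506  idx=[2, 3, 4, 4, 5, 6, 7, 8, 8, 9, 10, 11, 12, 13]
step 3: w=[0.0764, 0.0764, 0.0764, 0.0764, 0.0764, 0.0764, 0.0764, 0.0764, 0.0764, 0.0764, 0.0764, 0.0764, 0.0764, 0.0068]  mean=-2.6659  Neff=13.1706  idx=[0, 0, 1, 2, 3, 4, 5, 6, 7, 8, 9, 10, 11, 12]

resampled_idx = [0, 0, 1, 2, 3, 4, 5, 6, 7, 8, 9, 10, 11, 12]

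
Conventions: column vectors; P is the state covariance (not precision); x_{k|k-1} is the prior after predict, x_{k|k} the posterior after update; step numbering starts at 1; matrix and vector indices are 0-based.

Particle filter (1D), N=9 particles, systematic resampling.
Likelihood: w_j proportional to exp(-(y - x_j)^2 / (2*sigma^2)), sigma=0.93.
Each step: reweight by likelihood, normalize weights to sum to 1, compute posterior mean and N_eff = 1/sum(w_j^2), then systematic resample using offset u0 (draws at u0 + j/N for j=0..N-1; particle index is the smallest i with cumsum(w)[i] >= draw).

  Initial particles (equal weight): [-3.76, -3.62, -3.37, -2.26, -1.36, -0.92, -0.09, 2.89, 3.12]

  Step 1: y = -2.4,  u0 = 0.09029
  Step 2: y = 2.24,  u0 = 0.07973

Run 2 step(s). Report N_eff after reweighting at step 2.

step 1: w=[0.1073, 0.1323, 0.1815, 0.3092, 0.1673, 0.0881, 0.0143, 0.0000, 0.0000]  mean=-2.5026  Neff=5.1680  idx=[0, 1, 2, 3, 3, 3, 4, 4, 5]
step 2: w=[0.0000, 0.0000, 0.0000, 0.0019, 0.0019, 0.0019, 0.1311, 0.1311, 0.7319]  mean=-1.0432  Neff=1.7540  idx=[6, 7, 8, 8, 8, 8, 8, 8, 8]

N_eff = 1.7540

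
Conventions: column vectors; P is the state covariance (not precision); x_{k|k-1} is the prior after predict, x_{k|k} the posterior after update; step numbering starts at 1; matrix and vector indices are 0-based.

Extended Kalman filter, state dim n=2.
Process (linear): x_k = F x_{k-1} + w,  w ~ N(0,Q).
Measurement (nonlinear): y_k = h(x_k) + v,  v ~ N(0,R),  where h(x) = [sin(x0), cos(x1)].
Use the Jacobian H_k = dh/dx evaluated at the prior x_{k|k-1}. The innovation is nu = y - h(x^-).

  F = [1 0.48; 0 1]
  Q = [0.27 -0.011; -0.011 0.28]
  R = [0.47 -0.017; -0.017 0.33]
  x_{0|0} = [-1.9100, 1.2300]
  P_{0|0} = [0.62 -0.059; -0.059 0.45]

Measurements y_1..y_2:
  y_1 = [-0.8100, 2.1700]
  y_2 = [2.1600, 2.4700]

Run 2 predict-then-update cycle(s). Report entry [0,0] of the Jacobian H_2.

H_jac[0,0] = 0.0733

step 1: x^-=[-1.3196, 1.2300]  P^-=[0.9370 0.1460; 0.1460 0.7300]  H_jac=[0.2486 0.0000; 0.0000 -0.9425]  S=[0.5279 -0.0512; -0.0512 0.9784]  K=[0.4298 -0.1181; 0.0005 -0.7031]  nu=[0.1586, 1.8358]  x^+=[-1.4683, -0.0607]  P^+=[0.8207 0.0491; 0.0491 0.2462]
step 2: x^-=[-1.4975, -0.0607]  P^-=[1.1946 0.1563; 0.1563 0.5262]  H_jac=[0.0733 0.0000; 0.0000 0.0607]  S=[0.4764 -0.0163; -0.0163 0.3319]  K=[0.1850 0.0377; 0.0274 0.0975]  nu=[3.1573, 1.4718]  x^+=[-0.8579, 0.1693]  P^+=[1.1780 0.1530; 0.1530 0.5228]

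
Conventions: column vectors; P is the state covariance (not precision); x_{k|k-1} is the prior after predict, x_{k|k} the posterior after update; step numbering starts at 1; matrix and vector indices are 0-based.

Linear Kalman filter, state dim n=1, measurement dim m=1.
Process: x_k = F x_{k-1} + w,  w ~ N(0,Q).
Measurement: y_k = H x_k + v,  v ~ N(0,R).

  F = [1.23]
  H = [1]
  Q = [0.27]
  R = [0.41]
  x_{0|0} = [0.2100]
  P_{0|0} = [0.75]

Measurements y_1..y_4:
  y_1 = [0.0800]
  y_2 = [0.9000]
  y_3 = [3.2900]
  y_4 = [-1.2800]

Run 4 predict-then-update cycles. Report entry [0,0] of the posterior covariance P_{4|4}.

step 1: x^-=[0.2583]  P^-=[1.4047]  S=[1.8147]  K=[0.7741]  nu=[-0.1783]  x^+=[0.1203]  P^+=[0.3174]
step 2: x^-=[0.1479]  P^-=[0.7501]  S=[1.1601]  K=[0.6466]  nu=[0.7521]  x^+=[0.6342]  P^+=[0.2651]
step 3: x^-=[0.7801]  P^-=[0.6711]  S=[1.0811]  K=[0.6207]  nu=[2.5099]  x^+=[2.3381]  P^+=[0.2545]
step 4: x^-=[2.8759]  P^-=[0.6550]  S=[1.0650]  K=[0.6150]  nu=[-4.1559]  x^+=[0.3199]  P^+=[0.2522]

P_post[0,0] = 0.2522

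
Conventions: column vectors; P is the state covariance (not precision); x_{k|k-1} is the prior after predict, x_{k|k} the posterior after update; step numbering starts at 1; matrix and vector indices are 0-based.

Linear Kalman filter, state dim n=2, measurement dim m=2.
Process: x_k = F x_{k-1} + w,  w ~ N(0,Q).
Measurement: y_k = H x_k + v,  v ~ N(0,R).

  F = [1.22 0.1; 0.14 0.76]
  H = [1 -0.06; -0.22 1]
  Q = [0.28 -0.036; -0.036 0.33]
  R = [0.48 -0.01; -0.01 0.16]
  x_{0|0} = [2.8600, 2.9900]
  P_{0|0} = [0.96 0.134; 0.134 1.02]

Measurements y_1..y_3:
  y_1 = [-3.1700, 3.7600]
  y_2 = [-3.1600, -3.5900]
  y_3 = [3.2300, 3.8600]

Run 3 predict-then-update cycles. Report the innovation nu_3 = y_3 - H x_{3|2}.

step 1: x^-=[3.7882, 2.6728]  P^-=[1.7518 0.3316; 0.3316 0.9665]  S=[2.1954 -0.1174; -0.1174 1.0654]  K=[0.7908 0.0367; 0.1705 0.8575]  nu=[-6.7978, 1.9206]  x^+=[-1.5171, 3.1608]  P^+=[0.3842 0.0825; 0.0825 0.1536]
step 2: x^-=[-1.5348, 2.1898]  P^-=[0.8735 0.1189; 0.1189 0.4438]  S=[1.3408 -0.1083; -0.1083 0.5938]  K=[0.6457 -0.0056; 0.1275 0.7267]  nu=[-1.4938, -6.1175]  x^+=[-2.4652, -2.4460]  P^+=[0.3137 0.0617; 0.0617 0.1286]
step 3: x^-=[-3.2521, -2.2041]  P^-=[0.7632 0.0854; 0.0854 0.4235]  S=[1.2345 -0.1168; -0.1168 0.5829]  K=[0.6123 -0.0189; 0.1165 0.7177]  nu=[6.3499, 5.3486]  x^+=[0.5350, 2.3743]  P^+=[0.2975 0.0563; 0.0563 0.1261]

innov = [6.3499, 5.3486]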